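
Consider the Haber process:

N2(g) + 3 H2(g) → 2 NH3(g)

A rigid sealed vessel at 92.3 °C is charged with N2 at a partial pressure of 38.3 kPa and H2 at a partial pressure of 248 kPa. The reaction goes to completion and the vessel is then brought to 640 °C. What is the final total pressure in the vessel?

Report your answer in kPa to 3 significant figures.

524 kPa

Because the vessel is rigid and T is held at 92.3 °C, work the stoichiometry in partial pressures (P_i = n_iRT/V).
P(H2) required for 38.3 kPa of N2 = (3/1) × 38.3 = 114.9 kPa; available 248 kPa, so N2 is limiting.
P(H2) remaining = 248 − (3/1) × 38.3 = 133.1 kPa
P(gaseous products) = (2)/1 × 38.3 = 76.60 kPa
P_total at 92.3 °C = 133.1 + 76.60 = 209.7 kPa
Scaling to 640 °C: P = 209.7 × 913.15/365.45 = 524.0 kPa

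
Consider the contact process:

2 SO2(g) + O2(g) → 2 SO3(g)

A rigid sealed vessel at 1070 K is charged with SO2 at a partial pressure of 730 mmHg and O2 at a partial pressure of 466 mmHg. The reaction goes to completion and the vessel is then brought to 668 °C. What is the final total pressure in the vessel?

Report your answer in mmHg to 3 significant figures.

At constant V, partial pressures at 1070 K are proportional to moles, so apply stoichiometry directly to pressures.
P(O2) required for 730 mmHg of SO2 = (1/2) × 730 = 365.0 mmHg; available 466 mmHg, so SO2 is limiting.
P(O2) remaining = 466 − (1/2) × 730 = 101.0 mmHg
P(gaseous products) = (2)/2 × 730 = 730.0 mmHg
P_total at 1070 K = 101.0 + 730.0 = 831.0 mmHg
Scaling to 668 °C: P = 831.0 × 941.15/1070 = 730.9 mmHg

731 mmHg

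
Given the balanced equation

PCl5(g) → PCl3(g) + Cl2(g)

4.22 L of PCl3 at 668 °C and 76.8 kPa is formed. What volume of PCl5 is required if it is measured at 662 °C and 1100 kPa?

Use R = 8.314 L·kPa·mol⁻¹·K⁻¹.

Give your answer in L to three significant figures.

n(PCl3) = PV/RT = (76.8 × 4.22) / (8.314 × 941.15) = 0.04142 mol
n(PCl5) = (1/1) × 0.04142 = 0.04142 mol
V = nRT/P = 0.04142 × 8.314 × 935.15 / 1100 = 0.2928 L

0.293 L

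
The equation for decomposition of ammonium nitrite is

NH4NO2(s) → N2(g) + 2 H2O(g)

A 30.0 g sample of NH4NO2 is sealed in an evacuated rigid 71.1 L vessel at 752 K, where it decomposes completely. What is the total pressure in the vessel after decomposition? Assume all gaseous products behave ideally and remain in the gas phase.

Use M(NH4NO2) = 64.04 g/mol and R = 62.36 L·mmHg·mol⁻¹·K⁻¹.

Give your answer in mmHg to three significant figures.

927 mmHg

n(NH4NO2) = 30.0 / 64.04 = 0.4685 mol
n(gas produced) = (3/1) × 0.4685 = 1.405 mol
P = nRT/V = 1.405 × 62.36 × 752 / 71.1 = 926.7 mmHg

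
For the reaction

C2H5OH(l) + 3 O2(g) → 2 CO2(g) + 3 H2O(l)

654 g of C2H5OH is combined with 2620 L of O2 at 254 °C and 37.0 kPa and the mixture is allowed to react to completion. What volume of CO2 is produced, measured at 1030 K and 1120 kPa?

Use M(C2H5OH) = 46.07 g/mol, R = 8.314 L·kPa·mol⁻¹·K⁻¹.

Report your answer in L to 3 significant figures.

n(C2H5OH) = 654 / 46.07 = 14.20 mol
n(O2) = PV/RT = (37.0 × 2620) / (8.314 × 527.15) = 22.12 mol
For 14.20 mol C2H5OH, stoichiometry requires (3/1) × 14.20 = 42.60 mol O2; 22.12 mol is available, so O2 is limiting.
n(CO2) = (2/3) × 22.12 = 14.75 mol
V(CO2) = nRT/P = 14.75 × 8.314 × 1030 / 1120 = 112.8 L

113 L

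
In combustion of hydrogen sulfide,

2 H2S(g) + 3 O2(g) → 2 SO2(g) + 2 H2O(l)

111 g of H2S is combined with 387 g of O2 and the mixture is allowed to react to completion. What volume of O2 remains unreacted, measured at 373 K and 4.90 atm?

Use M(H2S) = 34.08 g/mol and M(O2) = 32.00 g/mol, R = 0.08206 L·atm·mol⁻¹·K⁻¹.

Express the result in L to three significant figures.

n(H2S) = 111 / 34.08 = 3.257 mol
n(O2) = 387 / 32.00 = 12.09 mol
For 3.257 mol H2S, stoichiometry requires (3/2) × 3.257 = 4.886 mol O2; 12.09 mol is available, so H2S is limiting.
n(O2) consumed = (3/2) × 3.257 = 4.886 mol; remaining = 12.09 − 4.886 = 7.204 mol
V(O2) = nRT/P = 7.204 × 0.08206 × 373 / 4.90 = 45.00 L

45.0 L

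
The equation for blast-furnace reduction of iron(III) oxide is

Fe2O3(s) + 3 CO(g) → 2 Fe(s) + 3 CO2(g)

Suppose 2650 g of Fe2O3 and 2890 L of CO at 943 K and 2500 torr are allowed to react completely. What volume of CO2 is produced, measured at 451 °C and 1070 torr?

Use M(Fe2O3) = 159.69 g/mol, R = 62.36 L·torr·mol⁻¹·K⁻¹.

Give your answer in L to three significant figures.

2100 L

n(Fe2O3) = 2650 / 159.69 = 16.59 mol
n(CO) = PV/RT = (2500 × 2890) / (62.36 × 943) = 122.9 mol
For 16.59 mol Fe2O3, stoichiometry requires (3/1) × 16.59 = 49.77 mol CO; 122.9 mol is available, so Fe2O3 is limiting.
n(CO2) = (3/1) × 16.59 = 49.77 mol
V(CO2) = nRT/P = 49.77 × 62.36 × 724.15 / 1070 = 2100 L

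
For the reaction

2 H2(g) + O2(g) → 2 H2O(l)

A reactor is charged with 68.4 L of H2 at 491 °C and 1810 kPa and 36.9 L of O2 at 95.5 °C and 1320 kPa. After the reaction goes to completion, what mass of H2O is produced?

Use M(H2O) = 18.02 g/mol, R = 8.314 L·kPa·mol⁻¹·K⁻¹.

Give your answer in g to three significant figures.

351 g

n(H2) = PV/RT = (1810 × 68.4) / (8.314 × 764.15) = 19.49 mol
n(O2) = PV/RT = (1320 × 36.9) / (8.314 × 368.65) = 15.89 mol
For 19.49 mol H2, stoichiometry requires (1/2) × 19.49 = 9.745 mol O2; 15.89 mol is available, so H2 is limiting.
n(H2O) = (2/2) × 19.49 = 19.49 mol
m(H2O) = 19.49 × 18.02 = 351.2 g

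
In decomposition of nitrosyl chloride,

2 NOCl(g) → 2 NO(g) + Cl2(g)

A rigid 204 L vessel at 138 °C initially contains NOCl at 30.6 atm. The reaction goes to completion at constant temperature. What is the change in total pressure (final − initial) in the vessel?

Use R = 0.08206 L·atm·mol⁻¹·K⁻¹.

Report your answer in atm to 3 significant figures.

Rigid vessel, constant T ⇒ P scales with total gas moles (2 → 3).
P_final = (3/2) × 30.6 = 45.90 atm; ΔP = 45.90 − 30.6 = 15.30 atm

15.3 atm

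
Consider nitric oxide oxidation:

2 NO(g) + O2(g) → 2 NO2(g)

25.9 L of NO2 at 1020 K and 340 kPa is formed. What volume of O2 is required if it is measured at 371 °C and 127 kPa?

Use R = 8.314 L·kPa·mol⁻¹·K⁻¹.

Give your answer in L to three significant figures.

21.9 L

n(NO2) = PV/RT = (340 × 25.9) / (8.314 × 1020) = 1.038 mol
n(O2) = (1/2) × 1.038 = 0.5190 mol
V = nRT/P = 0.5190 × 8.314 × 644.15 / 127 = 21.89 L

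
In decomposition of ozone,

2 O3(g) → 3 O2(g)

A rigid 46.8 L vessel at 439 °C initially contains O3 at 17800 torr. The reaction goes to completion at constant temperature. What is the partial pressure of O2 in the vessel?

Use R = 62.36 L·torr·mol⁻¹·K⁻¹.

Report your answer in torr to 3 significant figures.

26700 torr

n(O3)₀ = PV/RT = (17800 × 46.8) / (62.36 × 712.15) = 18.76 mol
n(O2) = (3/2) × 18.76 = 28.14 mol
P(O2) = nRT/V = 28.14 × 62.36 × 712.15 / 46.8 = 26700 torr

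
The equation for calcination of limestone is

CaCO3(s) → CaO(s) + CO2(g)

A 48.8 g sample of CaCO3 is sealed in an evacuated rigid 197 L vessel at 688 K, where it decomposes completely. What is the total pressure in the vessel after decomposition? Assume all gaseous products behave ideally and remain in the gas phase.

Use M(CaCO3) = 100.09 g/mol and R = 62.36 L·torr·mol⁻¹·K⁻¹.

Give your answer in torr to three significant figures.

106 torr

n(CaCO3) = 48.8 / 100.09 = 0.4876 mol
n(gas produced) = (1/1) × 0.4876 = 0.4876 mol
P = nRT/V = 0.4876 × 62.36 × 688 / 197 = 106.2 torr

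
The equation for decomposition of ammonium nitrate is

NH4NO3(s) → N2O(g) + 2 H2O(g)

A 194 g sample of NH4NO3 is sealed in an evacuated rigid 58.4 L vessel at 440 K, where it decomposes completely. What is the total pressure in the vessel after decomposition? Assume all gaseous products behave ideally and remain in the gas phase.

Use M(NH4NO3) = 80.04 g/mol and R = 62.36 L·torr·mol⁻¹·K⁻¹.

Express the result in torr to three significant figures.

3420 torr

n(NH4NO3) = 194 / 80.04 = 2.424 mol
n(gas produced) = (3/1) × 2.424 = 7.272 mol
P = nRT/V = 7.272 × 62.36 × 440 / 58.4 = 3417 torr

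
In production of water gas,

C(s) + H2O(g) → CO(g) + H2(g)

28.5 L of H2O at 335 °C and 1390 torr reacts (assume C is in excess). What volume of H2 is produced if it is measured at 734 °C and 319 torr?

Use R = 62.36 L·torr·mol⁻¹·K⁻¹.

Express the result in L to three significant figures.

206 L

n(H2O) = PV/RT = (1390 × 28.5) / (62.36 × 608.15) = 1.045 mol
n(H2) = (1/1) × 1.045 = 1.045 mol
V = nRT/P = 1.045 × 62.36 × 1007.15 / 319 = 205.7 L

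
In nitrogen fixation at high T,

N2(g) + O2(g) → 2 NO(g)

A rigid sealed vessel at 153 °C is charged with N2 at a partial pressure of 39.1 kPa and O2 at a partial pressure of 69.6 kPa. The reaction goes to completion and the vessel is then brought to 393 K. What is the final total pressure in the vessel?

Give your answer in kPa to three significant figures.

100 kPa

Because the vessel is rigid and T is held at 153 °C, work the stoichiometry in partial pressures (P_i = n_iRT/V).
P(O2) required for 39.1 kPa of N2 = (1/1) × 39.1 = 39.10 kPa; available 69.6 kPa, so N2 is limiting.
P(O2) remaining = 69.6 − (1/1) × 39.1 = 30.50 kPa
P(gaseous products) = (2)/1 × 39.1 = 78.20 kPa
P_total at 153 °C = 30.50 + 78.20 = 108.7 kPa
Scaling to 393 K: P = 108.7 × 393/426.15 = 100.2 kPa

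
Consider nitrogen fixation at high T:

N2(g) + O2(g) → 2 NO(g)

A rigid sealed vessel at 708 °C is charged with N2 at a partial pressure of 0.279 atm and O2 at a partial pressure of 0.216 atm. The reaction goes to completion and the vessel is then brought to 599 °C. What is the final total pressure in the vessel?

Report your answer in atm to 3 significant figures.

Because the vessel is rigid and T is held at 708 °C, work the stoichiometry in partial pressures (P_i = n_iRT/V).
P(O2) required for 0.279 atm of N2 = (1/1) × 0.279 = 0.2790 atm; available 0.216 atm, so O2 is limiting.
P(N2) remaining = 0.279 − (1/1) × 0.216 = 0.06300 atm
P(gaseous products) = (2)/1 × 0.216 = 0.4320 atm
P_total at 708 °C = 0.06300 + 0.4320 = 0.4950 atm
Scaling to 599 °C: P = 0.4950 × 872.15/981.15 = 0.4400 atm

0.440 atm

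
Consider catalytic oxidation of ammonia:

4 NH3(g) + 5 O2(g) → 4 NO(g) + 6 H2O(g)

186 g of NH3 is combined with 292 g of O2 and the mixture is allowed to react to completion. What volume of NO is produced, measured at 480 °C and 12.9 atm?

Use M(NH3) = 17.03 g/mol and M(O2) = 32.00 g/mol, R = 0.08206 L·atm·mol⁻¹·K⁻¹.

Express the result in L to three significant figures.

n(NH3) = 186 / 17.03 = 10.92 mol
n(O2) = 292 / 32.00 = 9.125 mol
For 10.92 mol NH3, stoichiometry requires (5/4) × 10.92 = 13.65 mol O2; 9.125 mol is available, so O2 is limiting.
n(NO) = (4/5) × 9.125 = 7.300 mol
V(NO) = nRT/P = 7.300 × 0.08206 × 753.15 / 12.9 = 34.97 L

35.0 L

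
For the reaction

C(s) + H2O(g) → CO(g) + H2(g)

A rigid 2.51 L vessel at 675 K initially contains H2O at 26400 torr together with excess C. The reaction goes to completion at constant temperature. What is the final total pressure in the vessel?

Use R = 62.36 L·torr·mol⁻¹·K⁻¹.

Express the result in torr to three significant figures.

52800 torr

Rigid vessel, constant T ⇒ P scales with total gas moles (1 → 2).
P_final = (2/1) × 26400 = 52800 torr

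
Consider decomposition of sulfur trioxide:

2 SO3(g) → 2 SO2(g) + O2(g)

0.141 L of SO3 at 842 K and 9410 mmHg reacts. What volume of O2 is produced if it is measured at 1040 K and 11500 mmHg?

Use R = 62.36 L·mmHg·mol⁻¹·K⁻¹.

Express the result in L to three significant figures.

0.0713 L

n(SO3) = PV/RT = (9410 × 0.141) / (62.36 × 842) = 0.02527 mol
n(O2) = (1/2) × 0.02527 = 0.01264 mol
V = nRT/P = 0.01264 × 62.36 × 1040 / 11500 = 0.07128 L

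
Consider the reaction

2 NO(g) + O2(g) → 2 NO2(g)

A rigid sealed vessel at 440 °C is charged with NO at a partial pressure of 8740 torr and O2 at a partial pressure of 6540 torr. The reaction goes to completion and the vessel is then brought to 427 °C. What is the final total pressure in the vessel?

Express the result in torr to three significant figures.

10700 torr

With V and T fixed, P_i ∝ n_i, so the mole ratios apply directly to partial pressures at 440 °C.
P(O2) required for 8740 torr of NO = (1/2) × 8740 = 4370 torr; available 6540 torr, so NO is limiting.
P(O2) remaining = 6540 − (1/2) × 8740 = 2170 torr
P(gaseous products) = (2)/2 × 8740 = 8740 torr
P_total at 440 °C = 2170 + 8740 = 10910 torr
Scaling to 427 °C: P = 10910 × 700.15/713.15 = 10710 torr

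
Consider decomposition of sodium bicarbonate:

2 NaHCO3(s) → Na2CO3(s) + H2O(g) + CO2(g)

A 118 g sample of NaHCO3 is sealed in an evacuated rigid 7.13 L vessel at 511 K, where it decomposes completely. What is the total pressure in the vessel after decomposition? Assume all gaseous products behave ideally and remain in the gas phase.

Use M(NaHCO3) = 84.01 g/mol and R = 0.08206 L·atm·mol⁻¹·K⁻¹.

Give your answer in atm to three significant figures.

n(NaHCO3) = 118 / 84.01 = 1.405 mol
n(gas produced) = (2/2) × 1.405 = 1.405 mol
P = nRT/V = 1.405 × 0.08206 × 511 / 7.13 = 8.263 atm

8.26 atm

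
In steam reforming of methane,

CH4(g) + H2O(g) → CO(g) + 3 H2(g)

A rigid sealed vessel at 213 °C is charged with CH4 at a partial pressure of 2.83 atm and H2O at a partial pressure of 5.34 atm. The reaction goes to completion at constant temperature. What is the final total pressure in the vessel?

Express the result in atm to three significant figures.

With V and T fixed, P_i ∝ n_i, so the mole ratios apply directly to partial pressures at 213 °C.
P(H2O) required for 2.83 atm of CH4 = (1/1) × 2.83 = 2.830 atm; available 5.34 atm, so CH4 is limiting.
P(H2O) remaining = 5.34 − (1/1) × 2.83 = 2.510 atm
P(gaseous products) = (1+3)/1 × 2.83 = 11.32 atm
P_total at 213 °C = 2.510 + 11.32 = 13.83 atm

13.8 atm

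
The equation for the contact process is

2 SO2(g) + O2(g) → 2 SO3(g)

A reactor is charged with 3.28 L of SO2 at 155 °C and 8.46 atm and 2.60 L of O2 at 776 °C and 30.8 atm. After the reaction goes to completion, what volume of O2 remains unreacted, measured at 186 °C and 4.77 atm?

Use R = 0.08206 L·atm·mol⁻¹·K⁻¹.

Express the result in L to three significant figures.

4.23 L

n(SO2) = PV/RT = (8.46 × 3.28) / (0.08206 × 428.15) = 0.7898 mol
n(O2) = PV/RT = (30.8 × 2.60) / (0.08206 × 1049.15) = 0.9302 mol
For 0.7898 mol SO2, stoichiometry requires (1/2) × 0.7898 = 0.3949 mol O2; 0.9302 mol is available, so SO2 is limiting.
n(O2) consumed = (1/2) × 0.7898 = 0.3949 mol; remaining = 0.9302 − 0.3949 = 0.5353 mol
V(O2) = nRT/P = 0.5353 × 0.08206 × 459.15 / 4.77 = 4.228 L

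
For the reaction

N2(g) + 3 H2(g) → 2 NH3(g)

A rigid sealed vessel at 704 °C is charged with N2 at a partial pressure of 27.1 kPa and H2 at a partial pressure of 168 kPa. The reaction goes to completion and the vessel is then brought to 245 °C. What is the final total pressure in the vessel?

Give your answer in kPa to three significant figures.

Because the vessel is rigid and T is held at 704 °C, work the stoichiometry in partial pressures (P_i = n_iRT/V).
P(H2) required for 27.1 kPa of N2 = (3/1) × 27.1 = 81.30 kPa; available 168 kPa, so N2 is limiting.
P(H2) remaining = 168 − (3/1) × 27.1 = 86.70 kPa
P(gaseous products) = (2)/1 × 27.1 = 54.20 kPa
P_total at 704 °C = 86.70 + 54.20 = 140.9 kPa
Scaling to 245 °C: P = 140.9 × 518.15/977.15 = 74.71 kPa

74.7 kPa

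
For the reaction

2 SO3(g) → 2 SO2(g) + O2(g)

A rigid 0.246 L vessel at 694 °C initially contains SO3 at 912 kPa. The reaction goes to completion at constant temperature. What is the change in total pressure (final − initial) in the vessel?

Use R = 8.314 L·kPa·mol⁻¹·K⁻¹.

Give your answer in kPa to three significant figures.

Since T and V are fixed, P_final/P_initial = n_final/n_initial = 3/2.
P_final = (3/2) × 912 = 1368 kPa; ΔP = 1368 − 912 = 456.0 kPa

456 kPa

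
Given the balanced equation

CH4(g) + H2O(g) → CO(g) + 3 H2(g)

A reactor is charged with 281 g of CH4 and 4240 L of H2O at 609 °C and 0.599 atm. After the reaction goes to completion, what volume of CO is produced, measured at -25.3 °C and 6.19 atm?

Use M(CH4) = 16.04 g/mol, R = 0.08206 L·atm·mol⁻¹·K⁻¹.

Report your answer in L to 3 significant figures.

n(CH4) = 281 / 16.04 = 17.52 mol
n(H2O) = PV/RT = (0.599 × 4240) / (0.08206 × 882.15) = 35.08 mol
For 17.52 mol CH4, stoichiometry requires (1/1) × 17.52 = 17.52 mol H2O; 35.08 mol is available, so CH4 is limiting.
n(CO) = (1/1) × 17.52 = 17.52 mol
V(CO) = nRT/P = 17.52 × 0.08206 × 247.85 / 6.19 = 57.57 L

57.6 L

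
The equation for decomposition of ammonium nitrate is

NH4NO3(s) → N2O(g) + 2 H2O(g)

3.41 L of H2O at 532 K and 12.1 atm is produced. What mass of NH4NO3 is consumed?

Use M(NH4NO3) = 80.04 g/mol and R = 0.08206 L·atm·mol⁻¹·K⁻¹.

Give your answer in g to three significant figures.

n(H2O) = PV/RT = (12.1 × 3.41) / (0.08206 × 532) = 0.9451 mol
n(NH4NO3) = (1/2) × 0.9451 = 0.4726 mol
m(NH4NO3) = 0.4726 × 80.04 = 37.83 g

37.8 g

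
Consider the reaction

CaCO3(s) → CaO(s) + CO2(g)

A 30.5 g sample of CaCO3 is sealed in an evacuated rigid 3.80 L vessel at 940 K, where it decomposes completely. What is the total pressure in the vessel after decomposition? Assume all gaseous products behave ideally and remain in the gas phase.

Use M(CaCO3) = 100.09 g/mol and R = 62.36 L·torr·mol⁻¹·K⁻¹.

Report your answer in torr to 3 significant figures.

4700 torr

n(CaCO3) = 30.5 / 100.09 = 0.3047 mol
n(gas produced) = (1/1) × 0.3047 = 0.3047 mol
P = nRT/V = 0.3047 × 62.36 × 940 / 3.80 = 4700 torr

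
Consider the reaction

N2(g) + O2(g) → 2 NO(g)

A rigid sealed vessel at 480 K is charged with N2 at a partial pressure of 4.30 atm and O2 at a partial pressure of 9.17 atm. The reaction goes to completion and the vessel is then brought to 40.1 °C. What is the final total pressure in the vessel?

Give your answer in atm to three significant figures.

With V and T fixed, P_i ∝ n_i, so the mole ratios apply directly to partial pressures at 480 K.
P(O2) required for 4.30 atm of N2 = (1/1) × 4.30 = 4.300 atm; available 9.17 atm, so N2 is limiting.
P(O2) remaining = 9.17 − (1/1) × 4.30 = 4.870 atm
P(gaseous products) = (2)/1 × 4.30 = 8.600 atm
P_total at 480 K = 4.870 + 8.600 = 13.47 atm
Scaling to 40.1 °C: P = 13.47 × 313.25/480 = 8.791 atm

8.79 atm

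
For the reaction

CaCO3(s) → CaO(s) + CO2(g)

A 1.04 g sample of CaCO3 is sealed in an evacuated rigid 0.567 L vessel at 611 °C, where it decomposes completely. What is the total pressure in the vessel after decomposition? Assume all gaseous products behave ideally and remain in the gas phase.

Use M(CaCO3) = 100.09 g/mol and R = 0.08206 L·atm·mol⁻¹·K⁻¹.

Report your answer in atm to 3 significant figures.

1.33 atm

n(CaCO3) = 1.04 / 100.09 = 0.01039 mol
n(gas produced) = (1/1) × 0.01039 = 0.01039 mol
P = nRT/V = 0.01039 × 0.08206 × 884.15 / 0.567 = 1.330 atm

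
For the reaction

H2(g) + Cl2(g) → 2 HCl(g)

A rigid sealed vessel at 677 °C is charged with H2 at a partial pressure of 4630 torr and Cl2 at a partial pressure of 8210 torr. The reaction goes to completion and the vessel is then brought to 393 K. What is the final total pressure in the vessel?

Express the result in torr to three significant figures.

Because the vessel is rigid and T is held at 677 °C, work the stoichiometry in partial pressures (P_i = n_iRT/V).
P(Cl2) required for 4630 torr of H2 = (1/1) × 4630 = 4630 torr; available 8210 torr, so H2 is limiting.
P(Cl2) remaining = 8210 − (1/1) × 4630 = 3580 torr
P(gaseous products) = (2)/1 × 4630 = 9260 torr
P_total at 677 °C = 3580 + 9260 = 12840 torr
Scaling to 393 K: P = 12840 × 393/950.15 = 5311 torr

5310 torr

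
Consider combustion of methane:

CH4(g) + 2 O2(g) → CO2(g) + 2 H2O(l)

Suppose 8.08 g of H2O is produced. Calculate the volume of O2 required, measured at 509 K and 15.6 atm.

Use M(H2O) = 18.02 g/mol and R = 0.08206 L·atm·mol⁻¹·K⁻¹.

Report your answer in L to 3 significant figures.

n(H2O) = 8.080 / 18.02 = 0.4484 mol
n(O2) = (2/2) × 0.4484 = 0.4484 mol
V = nRT/P = 0.4484 × 0.08206 × 509 / 15.6 = 1.201 L

1.20 L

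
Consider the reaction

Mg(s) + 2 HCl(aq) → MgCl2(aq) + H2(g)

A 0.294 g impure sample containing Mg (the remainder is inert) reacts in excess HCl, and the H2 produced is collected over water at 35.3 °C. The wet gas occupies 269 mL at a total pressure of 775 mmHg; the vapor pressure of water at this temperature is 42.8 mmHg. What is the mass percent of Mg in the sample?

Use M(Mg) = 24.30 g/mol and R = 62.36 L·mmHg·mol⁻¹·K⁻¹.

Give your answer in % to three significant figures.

P(H2) = 775 − 42.8 = 732.2 mmHg
n(H2) = PV/RT = (732.2 × 0.2690) / (62.36 × 308.45) = 0.01024 mol
n(Mg) = (1/1) × 0.01024 = 0.01024 mol
m(Mg) = 0.01024 × 24.30 = 0.2488 g
%Mg = 0.2488 / 0.294 × 100 = 84.63%

84.6 %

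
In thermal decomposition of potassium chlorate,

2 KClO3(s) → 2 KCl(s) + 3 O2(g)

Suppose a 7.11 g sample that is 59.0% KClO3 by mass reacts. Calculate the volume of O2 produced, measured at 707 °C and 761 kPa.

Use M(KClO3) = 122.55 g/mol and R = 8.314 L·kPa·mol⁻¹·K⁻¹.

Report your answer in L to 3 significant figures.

0.550 L

mass of KClO3 = 7.11 × 59.0/100 = 4.195 g
n(KClO3) = 4.195 / 122.55 = 0.03423 mol
n(O2) = (3/2) × 0.03423 = 0.05134 mol
V = nRT/P = 0.05134 × 8.314 × 980.15 / 761 = 0.5498 L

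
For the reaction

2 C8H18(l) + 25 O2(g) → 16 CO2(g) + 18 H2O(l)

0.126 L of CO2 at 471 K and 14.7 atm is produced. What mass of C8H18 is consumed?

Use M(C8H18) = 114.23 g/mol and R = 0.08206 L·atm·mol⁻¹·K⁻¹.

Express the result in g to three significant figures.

n(CO2) = PV/RT = (14.7 × 0.126) / (0.08206 × 471) = 0.04792 mol
n(C8H18) = (2/16) × 0.04792 = 0.005990 mol
m(C8H18) = 0.005990 × 114.23 = 0.6842 g

0.684 g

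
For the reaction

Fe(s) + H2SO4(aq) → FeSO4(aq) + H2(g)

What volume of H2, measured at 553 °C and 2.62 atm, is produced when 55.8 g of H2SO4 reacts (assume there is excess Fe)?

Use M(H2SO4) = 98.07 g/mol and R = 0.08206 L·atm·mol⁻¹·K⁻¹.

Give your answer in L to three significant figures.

14.7 L

n(H2SO4) = 55.80 / 98.07 = 0.5690 mol
n(H2) = (1/1) × 0.5690 = 0.5690 mol
V = nRT/P = 0.5690 × 0.08206 × 826.15 / 2.62 = 14.72 L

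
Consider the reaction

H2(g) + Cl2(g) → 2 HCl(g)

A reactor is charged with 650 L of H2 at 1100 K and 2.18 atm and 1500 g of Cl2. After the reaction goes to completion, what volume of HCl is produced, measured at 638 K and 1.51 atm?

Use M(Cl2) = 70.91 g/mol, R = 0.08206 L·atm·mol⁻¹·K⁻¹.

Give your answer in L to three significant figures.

n(H2) = PV/RT = (2.18 × 650) / (0.08206 × 1100) = 15.70 mol
n(Cl2) = 1500 / 70.91 = 21.15 mol
For 15.70 mol H2, stoichiometry requires (1/1) × 15.70 = 15.70 mol Cl2; 21.15 mol is available, so H2 is limiting.
n(HCl) = (2/1) × 15.70 = 31.40 mol
V(HCl) = nRT/P = 31.40 × 0.08206 × 638 / 1.51 = 1089 L

1090 L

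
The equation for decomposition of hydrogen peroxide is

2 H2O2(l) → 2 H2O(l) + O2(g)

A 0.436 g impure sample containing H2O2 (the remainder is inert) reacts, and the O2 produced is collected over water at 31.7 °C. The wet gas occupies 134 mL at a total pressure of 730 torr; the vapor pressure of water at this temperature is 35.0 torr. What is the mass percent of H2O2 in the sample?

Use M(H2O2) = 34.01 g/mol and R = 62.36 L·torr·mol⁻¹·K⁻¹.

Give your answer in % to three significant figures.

76.4 %

P(O2) = 730 − 35.0 = 695.0 torr
n(O2) = PV/RT = (695.0 × 0.1340) / (62.36 × 304.85) = 0.004899 mol
n(H2O2) = (2/1) × 0.004899 = 0.009798 mol
m(H2O2) = 0.009798 × 34.01 = 0.3332 g
%H2O2 = 0.3332 / 0.436 × 100 = 76.42%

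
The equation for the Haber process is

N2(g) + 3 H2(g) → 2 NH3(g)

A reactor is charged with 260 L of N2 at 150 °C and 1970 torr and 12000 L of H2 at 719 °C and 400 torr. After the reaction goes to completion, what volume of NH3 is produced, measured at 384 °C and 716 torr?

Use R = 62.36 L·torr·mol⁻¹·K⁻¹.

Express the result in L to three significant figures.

2220 L

n(N2) = PV/RT = (1970 × 260) / (62.36 × 423.15) = 19.41 mol
n(H2) = PV/RT = (400 × 12000) / (62.36 × 992.15) = 77.58 mol
For 19.41 mol N2, stoichiometry requires (3/1) × 19.41 = 58.23 mol H2; 77.58 mol is available, so N2 is limiting.
n(NH3) = (2/1) × 19.41 = 38.82 mol
V(NH3) = nRT/P = 38.82 × 62.36 × 657.15 / 716 = 2222 L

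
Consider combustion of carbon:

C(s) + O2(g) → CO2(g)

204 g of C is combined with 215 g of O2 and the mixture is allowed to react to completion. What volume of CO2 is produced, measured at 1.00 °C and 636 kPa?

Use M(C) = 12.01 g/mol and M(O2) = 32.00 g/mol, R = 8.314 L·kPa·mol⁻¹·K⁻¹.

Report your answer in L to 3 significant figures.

24.1 L

n(C) = 204 / 12.01 = 16.99 mol
n(O2) = 215 / 32.00 = 6.719 mol
For 16.99 mol C, stoichiometry requires (1/1) × 16.99 = 16.99 mol O2; 6.719 mol is available, so O2 is limiting.
n(CO2) = (1/1) × 6.719 = 6.719 mol
V(CO2) = nRT/P = 6.719 × 8.314 × 274.15 / 636 = 24.08 L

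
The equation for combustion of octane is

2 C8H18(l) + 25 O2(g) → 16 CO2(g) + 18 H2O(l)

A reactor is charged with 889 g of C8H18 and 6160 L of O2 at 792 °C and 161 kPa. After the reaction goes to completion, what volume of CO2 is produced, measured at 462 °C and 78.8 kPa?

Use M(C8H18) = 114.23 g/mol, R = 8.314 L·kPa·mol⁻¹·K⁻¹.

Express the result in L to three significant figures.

n(C8H18) = 889 / 114.23 = 7.783 mol
n(O2) = PV/RT = (161 × 6160) / (8.314 × 1065.15) = 112.0 mol
For 7.783 mol C8H18, stoichiometry requires (25/2) × 7.783 = 97.29 mol O2; 112.0 mol is available, so C8H18 is limiting.
n(CO2) = (16/2) × 7.783 = 62.26 mol
V(CO2) = nRT/P = 62.26 × 8.314 × 735.15 / 78.8 = 4829 L

4830 L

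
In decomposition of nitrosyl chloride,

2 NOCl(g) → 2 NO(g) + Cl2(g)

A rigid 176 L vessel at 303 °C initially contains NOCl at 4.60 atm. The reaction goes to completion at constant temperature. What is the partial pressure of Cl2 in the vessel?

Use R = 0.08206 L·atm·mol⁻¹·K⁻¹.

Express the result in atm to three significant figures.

2.30 atm

n(NOCl)₀ = PV/RT = (4.60 × 176) / (0.08206 × 576.15) = 17.12 mol
n(Cl2) = (1/2) × 17.12 = 8.560 mol
P(Cl2) = nRT/V = 8.560 × 0.08206 × 576.15 / 176 = 2.299 atm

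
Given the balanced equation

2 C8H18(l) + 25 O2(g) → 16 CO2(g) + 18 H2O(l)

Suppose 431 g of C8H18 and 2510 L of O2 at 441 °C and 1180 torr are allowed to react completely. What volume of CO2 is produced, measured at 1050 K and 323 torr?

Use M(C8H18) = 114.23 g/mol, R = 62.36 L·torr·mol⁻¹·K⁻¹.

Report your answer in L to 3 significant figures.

n(C8H18) = 431 / 114.23 = 3.773 mol
n(O2) = PV/RT = (1180 × 2510) / (62.36 × 714.15) = 66.51 mol
For 3.773 mol C8H18, stoichiometry requires (25/2) × 3.773 = 47.16 mol O2; 66.51 mol is available, so C8H18 is limiting.
n(CO2) = (16/2) × 3.773 = 30.18 mol
V(CO2) = nRT/P = 30.18 × 62.36 × 1050 / 323 = 6118 L

6120 L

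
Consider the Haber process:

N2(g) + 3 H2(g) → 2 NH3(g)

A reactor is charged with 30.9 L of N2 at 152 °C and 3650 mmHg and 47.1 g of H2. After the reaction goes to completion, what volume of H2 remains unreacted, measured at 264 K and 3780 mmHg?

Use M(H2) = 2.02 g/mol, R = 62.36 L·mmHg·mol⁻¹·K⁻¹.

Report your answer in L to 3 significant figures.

46.0 L

n(N2) = PV/RT = (3650 × 30.9) / (62.36 × 425.15) = 4.254 mol
n(H2) = 47.1 / 2.02 = 23.32 mol
For 4.254 mol N2, stoichiometry requires (3/1) × 4.254 = 12.76 mol H2; 23.32 mol is available, so N2 is limiting.
n(H2) consumed = (3/1) × 4.254 = 12.76 mol; remaining = 23.32 − 12.76 = 10.56 mol
V(H2) = nRT/P = 10.56 × 62.36 × 264 / 3780 = 45.99 L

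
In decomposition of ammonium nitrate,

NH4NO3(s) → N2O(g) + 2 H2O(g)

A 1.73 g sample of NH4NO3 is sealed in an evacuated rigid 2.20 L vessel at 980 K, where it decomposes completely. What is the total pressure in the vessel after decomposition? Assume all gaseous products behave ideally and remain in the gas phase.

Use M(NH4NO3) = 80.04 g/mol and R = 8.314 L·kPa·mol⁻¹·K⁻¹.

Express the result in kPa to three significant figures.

240 kPa

n(NH4NO3) = 1.73 / 80.04 = 0.02161 mol
n(gas produced) = (3/1) × 0.02161 = 0.06483 mol
P = nRT/V = 0.06483 × 8.314 × 980 / 2.20 = 240.1 kPa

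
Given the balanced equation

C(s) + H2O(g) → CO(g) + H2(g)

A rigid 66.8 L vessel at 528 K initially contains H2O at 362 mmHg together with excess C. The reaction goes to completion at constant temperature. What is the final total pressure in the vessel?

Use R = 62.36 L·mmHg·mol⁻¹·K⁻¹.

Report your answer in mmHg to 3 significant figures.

724 mmHg

Rigid vessel, constant T ⇒ P scales with total gas moles (1 → 2).
P_final = (2/1) × 362 = 724.0 mmHg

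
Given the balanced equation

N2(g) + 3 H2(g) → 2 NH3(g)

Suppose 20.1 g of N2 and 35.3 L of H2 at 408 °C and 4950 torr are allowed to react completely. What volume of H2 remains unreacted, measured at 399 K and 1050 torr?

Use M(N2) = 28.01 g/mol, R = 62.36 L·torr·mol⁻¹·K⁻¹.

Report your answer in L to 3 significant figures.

n(N2) = 20.1 / 28.01 = 0.7176 mol
n(H2) = PV/RT = (4950 × 35.3) / (62.36 × 681.15) = 4.114 mol
For 0.7176 mol N2, stoichiometry requires (3/1) × 0.7176 = 2.153 mol H2; 4.114 mol is available, so N2 is limiting.
n(H2) consumed = (3/1) × 0.7176 = 2.153 mol; remaining = 4.114 − 2.153 = 1.961 mol
V(H2) = nRT/P = 1.961 × 62.36 × 399 / 1050 = 46.47 L

46.5 L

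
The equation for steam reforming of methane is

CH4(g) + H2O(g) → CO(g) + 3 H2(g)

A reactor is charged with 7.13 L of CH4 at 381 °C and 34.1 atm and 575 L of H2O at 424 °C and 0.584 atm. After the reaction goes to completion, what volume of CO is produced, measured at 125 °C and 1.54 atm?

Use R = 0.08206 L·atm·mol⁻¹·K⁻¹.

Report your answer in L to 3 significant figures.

96.1 L

n(CH4) = PV/RT = (34.1 × 7.13) / (0.08206 × 654.15) = 4.529 mol
n(H2O) = PV/RT = (0.584 × 575) / (0.08206 × 697.15) = 5.870 mol
For 4.529 mol CH4, stoichiometry requires (1/1) × 4.529 = 4.529 mol H2O; 5.870 mol is available, so CH4 is limiting.
n(CO) = (1/1) × 4.529 = 4.529 mol
V(CO) = nRT/P = 4.529 × 0.08206 × 398.15 / 1.54 = 96.09 L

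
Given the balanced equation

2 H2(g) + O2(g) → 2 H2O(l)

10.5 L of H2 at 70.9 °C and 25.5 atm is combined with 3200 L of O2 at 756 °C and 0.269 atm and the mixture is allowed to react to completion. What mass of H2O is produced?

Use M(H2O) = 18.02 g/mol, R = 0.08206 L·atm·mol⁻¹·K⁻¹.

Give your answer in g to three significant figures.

n(H2) = PV/RT = (25.5 × 10.5) / (0.08206 × 344.05) = 9.484 mol
n(O2) = PV/RT = (0.269 × 3200) / (0.08206 × 1029.15) = 10.19 mol
For 9.484 mol H2, stoichiometry requires (1/2) × 9.484 = 4.742 mol O2; 10.19 mol is available, so H2 is limiting.
n(H2O) = (2/2) × 9.484 = 9.484 mol
m(H2O) = 9.484 × 18.02 = 170.9 g

171 g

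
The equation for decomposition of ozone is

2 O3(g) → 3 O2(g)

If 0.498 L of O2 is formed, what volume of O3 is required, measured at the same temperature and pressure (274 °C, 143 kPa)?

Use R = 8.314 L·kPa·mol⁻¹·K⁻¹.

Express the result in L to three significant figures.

At constant T and P, gas volumes are in the mole ratio: V(O3) = (2/3) × 0.498 = 0.3320 L

0.332 L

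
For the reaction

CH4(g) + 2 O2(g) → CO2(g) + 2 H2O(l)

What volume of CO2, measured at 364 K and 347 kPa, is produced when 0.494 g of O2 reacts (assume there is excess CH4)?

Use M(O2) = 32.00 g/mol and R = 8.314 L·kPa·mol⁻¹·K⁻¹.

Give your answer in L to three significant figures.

n(O2) = 0.4940 / 32.00 = 0.01544 mol
n(CO2) = (1/2) × 0.01544 = 0.007720 mol
V = nRT/P = 0.007720 × 8.314 × 364 / 347 = 0.06733 L

0.0673 L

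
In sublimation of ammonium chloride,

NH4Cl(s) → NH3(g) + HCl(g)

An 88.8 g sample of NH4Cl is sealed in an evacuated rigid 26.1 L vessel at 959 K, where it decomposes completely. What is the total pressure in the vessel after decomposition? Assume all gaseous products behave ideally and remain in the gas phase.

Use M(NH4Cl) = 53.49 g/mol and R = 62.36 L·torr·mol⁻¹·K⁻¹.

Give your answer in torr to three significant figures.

7610 torr

n(NH4Cl) = 88.8 / 53.49 = 1.660 mol
n(gas produced) = (2/1) × 1.660 = 3.320 mol
P = nRT/V = 3.320 × 62.36 × 959 / 26.1 = 7607 torr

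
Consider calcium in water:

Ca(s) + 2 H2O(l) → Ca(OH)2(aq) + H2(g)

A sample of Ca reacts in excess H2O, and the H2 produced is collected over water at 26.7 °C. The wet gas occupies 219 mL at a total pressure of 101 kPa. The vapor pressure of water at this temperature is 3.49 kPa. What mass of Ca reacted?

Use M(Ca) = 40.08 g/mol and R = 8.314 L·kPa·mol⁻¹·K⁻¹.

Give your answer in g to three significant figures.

P(H2) = 101 − 3.49 = 97.51 kPa
n(H2) = PV/RT = (97.51 × 0.2190) / (8.314 × 299.85) = 0.008566 mol
n(Ca) = (1/1) × 0.008566 = 0.008566 mol
m(Ca) = 0.008566 × 40.08 = 0.3433 g

0.343 g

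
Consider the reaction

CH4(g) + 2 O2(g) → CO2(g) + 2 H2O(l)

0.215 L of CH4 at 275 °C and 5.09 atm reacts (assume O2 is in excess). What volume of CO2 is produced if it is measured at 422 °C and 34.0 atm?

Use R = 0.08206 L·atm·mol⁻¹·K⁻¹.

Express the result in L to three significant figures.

n(CH4) = PV/RT = (5.09 × 0.215) / (0.08206 × 548.15) = 0.02433 mol
n(CO2) = (1/1) × 0.02433 = 0.02433 mol
V = nRT/P = 0.02433 × 0.08206 × 695.15 / 34.0 = 0.04082 L

0.0408 L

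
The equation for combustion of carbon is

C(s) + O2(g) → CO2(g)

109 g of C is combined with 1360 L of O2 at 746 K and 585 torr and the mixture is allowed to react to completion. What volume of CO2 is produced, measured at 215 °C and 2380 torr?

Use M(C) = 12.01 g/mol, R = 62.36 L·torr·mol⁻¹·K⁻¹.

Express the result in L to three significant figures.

116 L

n(C) = 109 / 12.01 = 9.076 mol
n(O2) = PV/RT = (585 × 1360) / (62.36 × 746) = 17.10 mol
For 9.076 mol C, stoichiometry requires (1/1) × 9.076 = 9.076 mol O2; 17.10 mol is available, so C is limiting.
n(CO2) = (1/1) × 9.076 = 9.076 mol
V(CO2) = nRT/P = 9.076 × 62.36 × 488.15 / 2380 = 116.1 L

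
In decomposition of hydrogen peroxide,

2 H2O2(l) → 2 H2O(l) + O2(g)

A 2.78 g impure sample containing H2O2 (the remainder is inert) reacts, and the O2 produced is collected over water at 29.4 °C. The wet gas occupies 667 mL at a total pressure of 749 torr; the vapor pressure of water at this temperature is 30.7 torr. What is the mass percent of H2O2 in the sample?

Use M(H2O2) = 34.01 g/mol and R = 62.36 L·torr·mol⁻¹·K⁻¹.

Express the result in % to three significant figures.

P(O2) = 749 − 30.7 = 718.3 torr
n(O2) = PV/RT = (718.3 × 0.6670) / (62.36 × 302.55) = 0.02539 mol
n(H2O2) = (2/1) × 0.02539 = 0.05078 mol
m(H2O2) = 0.05078 × 34.01 = 1.727 g
%H2O2 = 1.727 / 2.78 × 100 = 62.12%

62.1 %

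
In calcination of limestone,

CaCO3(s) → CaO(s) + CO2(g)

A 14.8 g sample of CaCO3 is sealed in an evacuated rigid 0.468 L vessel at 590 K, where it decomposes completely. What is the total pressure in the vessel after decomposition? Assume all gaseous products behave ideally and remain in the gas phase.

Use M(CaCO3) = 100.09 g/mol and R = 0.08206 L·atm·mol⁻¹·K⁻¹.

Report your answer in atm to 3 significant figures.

15.3 atm

n(CaCO3) = 14.8 / 100.09 = 0.1479 mol
n(gas produced) = (1/1) × 0.1479 = 0.1479 mol
P = nRT/V = 0.1479 × 0.08206 × 590 / 0.468 = 15.30 atm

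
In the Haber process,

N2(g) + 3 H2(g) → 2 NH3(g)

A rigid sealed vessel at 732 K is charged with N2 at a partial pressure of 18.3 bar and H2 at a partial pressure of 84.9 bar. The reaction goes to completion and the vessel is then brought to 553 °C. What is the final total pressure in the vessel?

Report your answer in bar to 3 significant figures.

75.2 bar

Because the vessel is rigid and T is held at 732 K, work the stoichiometry in partial pressures (P_i = n_iRT/V).
P(H2) required for 18.3 bar of N2 = (3/1) × 18.3 = 54.90 bar; available 84.9 bar, so N2 is limiting.
P(H2) remaining = 84.9 − (3/1) × 18.3 = 30.00 bar
P(gaseous products) = (2)/1 × 18.3 = 36.60 bar
P_total at 732 K = 30.00 + 36.60 = 66.60 bar
Scaling to 553 °C: P = 66.60 × 826.15/732 = 75.17 bar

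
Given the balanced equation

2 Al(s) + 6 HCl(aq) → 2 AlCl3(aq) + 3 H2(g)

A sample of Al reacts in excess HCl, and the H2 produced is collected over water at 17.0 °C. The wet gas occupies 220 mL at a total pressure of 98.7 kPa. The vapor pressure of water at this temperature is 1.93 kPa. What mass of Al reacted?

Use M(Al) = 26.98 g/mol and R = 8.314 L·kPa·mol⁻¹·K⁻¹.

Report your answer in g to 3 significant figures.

0.159 g

P(H2) = 98.7 − 1.93 = 96.77 kPa
n(H2) = PV/RT = (96.77 × 0.2200) / (8.314 × 290.15) = 0.008825 mol
n(Al) = (2/3) × 0.008825 = 0.005883 mol
m(Al) = 0.005883 × 26.98 = 0.1587 g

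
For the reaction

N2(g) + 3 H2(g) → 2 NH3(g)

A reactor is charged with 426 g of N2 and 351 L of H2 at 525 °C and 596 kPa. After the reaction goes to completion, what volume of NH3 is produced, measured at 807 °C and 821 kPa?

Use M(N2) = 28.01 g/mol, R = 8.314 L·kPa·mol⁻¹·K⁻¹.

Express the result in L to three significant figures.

n(N2) = 426 / 28.01 = 15.21 mol
n(H2) = PV/RT = (596 × 351) / (8.314 × 798.15) = 31.53 mol
For 15.21 mol N2, stoichiometry requires (3/1) × 15.21 = 45.63 mol H2; 31.53 mol is available, so H2 is limiting.
n(NH3) = (2/3) × 31.53 = 21.02 mol
V(NH3) = nRT/P = 21.02 × 8.314 × 1080.15 / 821 = 229.9 L

230 L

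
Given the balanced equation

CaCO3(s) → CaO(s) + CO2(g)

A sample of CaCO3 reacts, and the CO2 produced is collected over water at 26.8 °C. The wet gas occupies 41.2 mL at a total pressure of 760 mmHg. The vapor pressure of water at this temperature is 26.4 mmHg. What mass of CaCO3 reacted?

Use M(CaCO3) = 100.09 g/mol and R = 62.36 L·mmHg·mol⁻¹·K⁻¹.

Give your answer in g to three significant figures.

0.162 g

P(CO2) = 760 − 26.4 = 733.6 mmHg
n(CO2) = PV/RT = (733.6 × 0.04120) / (62.36 × 299.95) = 0.001616 mol
n(CaCO3) = (1/1) × 0.001616 = 0.001616 mol
m(CaCO3) = 0.001616 × 100.09 = 0.1617 g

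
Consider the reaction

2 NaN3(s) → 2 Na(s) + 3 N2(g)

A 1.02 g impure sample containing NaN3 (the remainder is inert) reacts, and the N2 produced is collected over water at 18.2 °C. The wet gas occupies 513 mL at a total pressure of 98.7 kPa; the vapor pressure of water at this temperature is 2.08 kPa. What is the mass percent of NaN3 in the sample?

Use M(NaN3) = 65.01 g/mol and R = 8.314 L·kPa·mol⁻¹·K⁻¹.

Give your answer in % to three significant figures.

P(N2) = 98.7 − 2.08 = 96.62 kPa
n(N2) = PV/RT = (96.62 × 0.5130) / (8.314 × 291.35) = 0.02046 mol
n(NaN3) = (2/3) × 0.02046 = 0.01364 mol
m(NaN3) = 0.01364 × 65.01 = 0.8867 g
%NaN3 = 0.8867 / 1.02 × 100 = 86.93%

86.9 %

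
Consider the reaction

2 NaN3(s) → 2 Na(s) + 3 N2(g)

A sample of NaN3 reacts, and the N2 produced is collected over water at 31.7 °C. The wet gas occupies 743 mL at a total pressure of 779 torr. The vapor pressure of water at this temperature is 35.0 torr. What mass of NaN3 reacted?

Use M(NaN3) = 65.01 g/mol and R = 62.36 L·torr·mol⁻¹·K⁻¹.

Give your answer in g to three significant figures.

1.26 g

P(N2) = 779 − 35.0 = 744.0 torr
n(N2) = PV/RT = (744.0 × 0.7430) / (62.36 × 304.85) = 0.02908 mol
n(NaN3) = (2/3) × 0.02908 = 0.01939 mol
m(NaN3) = 0.01939 × 65.01 = 1.261 g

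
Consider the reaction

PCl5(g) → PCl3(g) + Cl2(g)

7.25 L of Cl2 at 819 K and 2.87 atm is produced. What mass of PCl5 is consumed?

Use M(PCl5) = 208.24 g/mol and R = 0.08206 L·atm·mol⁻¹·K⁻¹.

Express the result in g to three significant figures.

n(Cl2) = PV/RT = (2.87 × 7.25) / (0.08206 × 819) = 0.3096 mol
n(PCl5) = (1/1) × 0.3096 = 0.3096 mol
m(PCl5) = 0.3096 × 208.24 = 64.47 g

64.5 g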